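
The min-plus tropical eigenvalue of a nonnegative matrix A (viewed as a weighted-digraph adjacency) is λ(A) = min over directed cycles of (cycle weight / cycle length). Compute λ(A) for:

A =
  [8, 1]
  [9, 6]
λ(A) = 5

Enumerate directed cycles and compute their means (weight / length). Sample:
  cycle 0 → 0: weight = 8, length = 1, mean = 8/1 ≈ 8.000
  cycle 1 → 1: weight = 6, length = 1, mean = 6/1 ≈ 6.000
  cycle 0 → 1 → 0: weight = 10, length = 2, mean = 10/2 ≈ 5.000
  cycle 1 → 0 → 1: weight = 10, length = 2, mean = 10/2 ≈ 5.000
Minimum mean = 5.000, attained e.g. along the cycle 0 → 1 → 0 with weight 10 and length 2. So λ(A) = 10/2 = 5.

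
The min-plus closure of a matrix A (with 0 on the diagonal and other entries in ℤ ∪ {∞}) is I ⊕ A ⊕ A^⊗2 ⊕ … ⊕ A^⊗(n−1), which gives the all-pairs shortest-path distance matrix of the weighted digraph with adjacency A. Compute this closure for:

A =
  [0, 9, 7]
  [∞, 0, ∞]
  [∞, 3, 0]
Closure =
  [0, 9, 7]
  [∞, 0, ∞]
  [∞, 3, 0]

This is the Floyd-Warshall all-pairs shortest-path computation. For each intermediate vertex k = 0, 1, …, 2, update dist[i][j] ← min(dist[i][j], dist[i][k] + dist[k][j]). The final matrix gives, for each (i, j), the minimum total weight of any directed path from i to j (possibly empty when i = j).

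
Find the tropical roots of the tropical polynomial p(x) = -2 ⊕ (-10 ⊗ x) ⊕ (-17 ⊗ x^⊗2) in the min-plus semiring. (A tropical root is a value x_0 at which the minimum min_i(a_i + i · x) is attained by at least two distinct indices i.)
Roots: {7, 8}

Each tropical root is a break point of the lower envelope of the lines y = a_i + i · x (there are 3 lines, with slopes 0, 1, ..., 2). Only the lines that attain the minimum somewhere contribute to roots; other lines are dominated. Here the surviving (envelope) indices are i = 2, i = 1, i = 0.
Intersections between consecutive envelope lines give the roots: for adjacent envelope indices i < j the intersection is x = (a_i − a_j) / (j − i). Reading off the sorted break points: {7, 8}.
Verification: at each break x_0, at least two indices attain the minimum of min_i(a_i + i · x_0).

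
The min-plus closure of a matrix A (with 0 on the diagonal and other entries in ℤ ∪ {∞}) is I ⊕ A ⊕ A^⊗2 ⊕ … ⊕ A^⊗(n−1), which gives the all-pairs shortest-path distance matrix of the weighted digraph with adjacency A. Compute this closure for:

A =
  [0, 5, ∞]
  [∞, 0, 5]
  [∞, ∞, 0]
Closure =
  [0, 5, 10]
  [∞, 0, 5]
  [∞, ∞, 0]

This is the Floyd-Warshall all-pairs shortest-path computation. For each intermediate vertex k = 0, 1, …, 2, update dist[i][j] ← min(dist[i][j], dist[i][k] + dist[k][j]). The final matrix gives, for each (i, j), the minimum total weight of any directed path from i to j (possibly empty when i = j).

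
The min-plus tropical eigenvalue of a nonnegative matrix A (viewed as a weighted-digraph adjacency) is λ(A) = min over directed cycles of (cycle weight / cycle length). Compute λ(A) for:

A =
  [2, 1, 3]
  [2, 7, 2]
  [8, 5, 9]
λ(A) = 3/2

Enumerate directed cycles and compute their means (weight / length). Sample:
  cycle 0 → 0: weight = 2, length = 1, mean = 2/1 ≈ 2.000
  cycle 1 → 1: weight = 7, length = 1, mean = 7/1 ≈ 7.000
  cycle 2 → 2: weight = 9, length = 1, mean = 9/1 ≈ 9.000
  cycle 0 → 1 → 0: weight = 3, length = 2, mean = 3/2 ≈ 1.500
  cycle 0 → 2 → 0: weight = 11, length = 2, mean = 11/2 ≈ 5.500
  cycle 1 → 0 → 1: weight = 3, length = 2, mean = 3/2 ≈ 1.500
Minimum mean = 1.500, attained e.g. along the cycle 0 → 1 → 0 with weight 3 and length 2. So λ(A) = 3/2 = 3/2.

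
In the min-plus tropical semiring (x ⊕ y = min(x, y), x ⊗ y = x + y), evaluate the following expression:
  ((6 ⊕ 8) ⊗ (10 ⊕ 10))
((6 ⊕ 8) ⊗ (10 ⊕ 10)) = 16

Expand innermost to outermost. Recall ⊕ takes the minimum of its arguments and ⊗ takes their sum. Working out the expression ((6 ⊕ 8) ⊗ (10 ⊕ 10)) gives 16.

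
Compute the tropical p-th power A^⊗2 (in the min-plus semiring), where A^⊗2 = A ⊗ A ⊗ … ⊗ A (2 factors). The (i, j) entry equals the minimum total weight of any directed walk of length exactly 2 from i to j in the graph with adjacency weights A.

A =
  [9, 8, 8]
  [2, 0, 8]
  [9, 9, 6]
A^⊗2 =
  [10, 8, 14]
  [2, 0, 8]
  [11, 9, 12]

Each entry (A^⊗2)_ij equals the minimum over all length-2 walks i = v_0 → v_1 → … → v_2 = j of Σ_t A[v_t][v_{t+1}]. For example, for (i, j) = (0, 2) we minimise over 3 possible intermediate vertex sequences; the minimum is 14, attained along the walk 0 → 2 → 2.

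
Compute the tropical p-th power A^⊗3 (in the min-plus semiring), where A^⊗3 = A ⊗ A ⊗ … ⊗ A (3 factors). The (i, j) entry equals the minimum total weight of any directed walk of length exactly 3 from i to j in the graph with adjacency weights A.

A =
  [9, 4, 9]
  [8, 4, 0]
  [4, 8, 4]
A^⊗3 =
  [8, 12, 8]
  [8, 8, 8]
  [12, 12, 8]

Each entry (A^⊗3)_ij equals the minimum over all length-3 walks i = v_0 → v_1 → … → v_3 = j of Σ_t A[v_t][v_{t+1}]. For example, for (i, j) = (0, 2) we minimise over 9 possible intermediate vertex sequences; the minimum is 8, attained along the walk 0 → 1 → 1 → 2.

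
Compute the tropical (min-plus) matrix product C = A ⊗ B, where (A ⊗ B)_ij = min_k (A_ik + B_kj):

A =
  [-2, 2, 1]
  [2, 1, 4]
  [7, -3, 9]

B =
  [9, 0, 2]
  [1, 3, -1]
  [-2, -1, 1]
A ⊗ B =
  [-1, -2, 0]
  [2, 2, 0]
  [-2, 0, -4]

Apply the min-plus product entry-by-entry:
  C[0][0] = min over k of (A[0][0] + B[0][0] = -2 + 9 = 7, A[0][1] + B[1][0] = 2 + 1 = 3, A[0][2] + B[2][0] = 1 + -2 = -1) = -1 (attained at k = 2)
  C[0][1] = min over k of (A[0][0] + B[0][1] = -2 + 0 = -2, A[0][1] + B[1][1] = 2 + 3 = 5, A[0][2] + B[2][1] = 1 + -1 = 0) = -2 (attained at k = 0)
  C[0][2] = min over k of (A[0][0] + B[0][2] = -2 + 2 = 0, A[0][1] + B[1][2] = 2 + -1 = 1, A[0][2] + B[2][2] = 1 + 1 = 2) = 0 (attained at k = 0)
  C[1][0] = min over k of (A[1][0] + B[0][0] = 2 + 9 = 11, A[1][1] + B[1][0] = 1 + 1 = 2, A[1][2] + B[2][0] = 4 + -2 = 2) = 2 (attained at k = 1)
  C[1][1] = min over k of (A[1][0] + B[0][1] = 2 + 0 = 2, A[1][1] + B[1][1] = 1 + 3 = 4, A[1][2] + B[2][1] = 4 + -1 = 3) = 2 (attained at k = 0)
  C[1][2] = min over k of (A[1][0] + B[0][2] = 2 + 2 = 4, A[1][1] + B[1][2] = 1 + -1 = 0, A[1][2] + B[2][2] = 4 + 1 = 5) = 0 (attained at k = 1)
  C[2][0] = min over k of (A[2][0] + B[0][0] = 7 + 9 = 16, A[2][1] + B[1][0] = -3 + 1 = -2, A[2][2] + B[2][0] = 9 + -2 = 7) = -2 (attained at k = 1)
  C[2][1] = min over k of (A[2][0] + B[0][1] = 7 + 0 = 7, A[2][1] + B[1][1] = -3 + 3 = 0, A[2][2] + B[2][1] = 9 + -1 = 8) = 0 (attained at k = 1)
  C[2][2] = min over k of (A[2][0] + B[0][2] = 7 + 2 = 9, A[2][1] + B[1][2] = -3 + -1 = -4, A[2][2] + B[2][2] = 9 + 1 = 10) = -4 (attained at k = 1)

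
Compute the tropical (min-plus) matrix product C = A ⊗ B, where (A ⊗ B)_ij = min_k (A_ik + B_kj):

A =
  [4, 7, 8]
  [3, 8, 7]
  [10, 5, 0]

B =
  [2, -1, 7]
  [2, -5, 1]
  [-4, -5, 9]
A ⊗ B =
  [4, 2, 8]
  [3, 2, 9]
  [-4, -5, 6]

Apply the min-plus product entry-by-entry:
  C[0][0] = min over k of (A[0][0] + B[0][0] = 4 + 2 = 6, A[0][1] + B[1][0] = 7 + 2 = 9, A[0][2] + B[2][0] = 8 + -4 = 4) = 4 (attained at k = 2)
  C[0][1] = min over k of (A[0][0] + B[0][1] = 4 + -1 = 3, A[0][1] + B[1][1] = 7 + -5 = 2, A[0][2] + B[2][1] = 8 + -5 = 3) = 2 (attained at k = 1)
  C[0][2] = min over k of (A[0][0] + B[0][2] = 4 + 7 = 11, A[0][1] + B[1][2] = 7 + 1 = 8, A[0][2] + B[2][2] = 8 + 9 = 17) = 8 (attained at k = 1)
  C[1][0] = min over k of (A[1][0] + B[0][0] = 3 + 2 = 5, A[1][1] + B[1][0] = 8 + 2 = 10, A[1][2] + B[2][0] = 7 + -4 = 3) = 3 (attained at k = 2)
  C[1][1] = min over k of (A[1][0] + B[0][1] = 3 + -1 = 2, A[1][1] + B[1][1] = 8 + -5 = 3, A[1][2] + B[2][1] = 7 + -5 = 2) = 2 (attained at k = 0)
  C[1][2] = min over k of (A[1][0] + B[0][2] = 3 + 7 = 10, A[1][1] + B[1][2] = 8 + 1 = 9, A[1][2] + B[2][2] = 7 + 9 = 16) = 9 (attained at k = 1)
  C[2][0] = min over k of (A[2][0] + B[0][0] = 10 + 2 = 12, A[2][1] + B[1][0] = 5 + 2 = 7, A[2][2] + B[2][0] = 0 + -4 = -4) = -4 (attained at k = 2)
  C[2][1] = min over k of (A[2][0] + B[0][1] = 10 + -1 = 9, A[2][1] + B[1][1] = 5 + -5 = 0, A[2][2] + B[2][1] = 0 + -5 = -5) = -5 (attained at k = 2)
  C[2][2] = min over k of (A[2][0] + B[0][2] = 10 + 7 = 17, A[2][1] + B[1][2] = 5 + 1 = 6, A[2][2] + B[2][2] = 0 + 9 = 9) = 6 (attained at k = 1)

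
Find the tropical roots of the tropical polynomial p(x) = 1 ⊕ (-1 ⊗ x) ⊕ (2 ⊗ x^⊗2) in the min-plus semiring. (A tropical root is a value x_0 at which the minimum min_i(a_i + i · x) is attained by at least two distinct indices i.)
Roots: {-3, 2}

Each tropical root is a break point of the lower envelope of the lines y = a_i + i · x (there are 3 lines, with slopes 0, 1, ..., 2). Only the lines that attain the minimum somewhere contribute to roots; other lines are dominated. Here the surviving (envelope) indices are i = 2, i = 1, i = 0.
Intersections between consecutive envelope lines give the roots: for adjacent envelope indices i < j the intersection is x = (a_i − a_j) / (j − i). Reading off the sorted break points: {-3, 2}.
Verification: at each break x_0, at least two indices attain the minimum of min_i(a_i + i · x_0).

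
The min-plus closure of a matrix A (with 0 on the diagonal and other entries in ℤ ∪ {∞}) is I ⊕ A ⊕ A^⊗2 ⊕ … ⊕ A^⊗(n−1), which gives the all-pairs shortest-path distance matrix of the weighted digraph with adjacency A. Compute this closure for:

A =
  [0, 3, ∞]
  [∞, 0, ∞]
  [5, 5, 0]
Closure =
  [0, 3, ∞]
  [∞, 0, ∞]
  [5, 5, 0]

This is the Floyd-Warshall all-pairs shortest-path computation. For each intermediate vertex k = 0, 1, …, 2, update dist[i][j] ← min(dist[i][j], dist[i][k] + dist[k][j]). The final matrix gives, for each (i, j), the minimum total weight of any directed path from i to j (possibly empty when i = j).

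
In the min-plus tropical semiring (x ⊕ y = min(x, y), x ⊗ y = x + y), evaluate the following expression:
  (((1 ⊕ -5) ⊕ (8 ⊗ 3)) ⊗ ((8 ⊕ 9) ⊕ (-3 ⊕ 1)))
(((1 ⊕ -5) ⊕ (8 ⊗ 3)) ⊗ ((8 ⊕ 9) ⊕ (-3 ⊕ 1))) = -8

Expand innermost to outermost. Recall ⊕ takes the minimum of its arguments and ⊗ takes their sum. Working out the expression (((1 ⊕ -5) ⊕ (8 ⊗ 3)) ⊗ ((8 ⊕ 9) ⊕ (-3 ⊕ 1))) gives -8.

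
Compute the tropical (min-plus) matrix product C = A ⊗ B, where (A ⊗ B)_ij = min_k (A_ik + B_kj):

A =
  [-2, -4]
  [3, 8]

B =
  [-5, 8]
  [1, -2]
A ⊗ B =
  [-7, -6]
  [-2, 6]

Apply the min-plus product entry-by-entry:
  C[0][0] = min over k of (A[0][0] + B[0][0] = -2 + -5 = -7, A[0][1] + B[1][0] = -4 + 1 = -3) = -7 (attained at k = 0)
  C[0][1] = min over k of (A[0][0] + B[0][1] = -2 + 8 = 6, A[0][1] + B[1][1] = -4 + -2 = -6) = -6 (attained at k = 1)
  C[1][0] = min over k of (A[1][0] + B[0][0] = 3 + -5 = -2, A[1][1] + B[1][0] = 8 + 1 = 9) = -2 (attained at k = 0)
  C[1][1] = min over k of (A[1][0] + B[0][1] = 3 + 8 = 11, A[1][1] + B[1][1] = 8 + -2 = 6) = 6 (attained at k = 1)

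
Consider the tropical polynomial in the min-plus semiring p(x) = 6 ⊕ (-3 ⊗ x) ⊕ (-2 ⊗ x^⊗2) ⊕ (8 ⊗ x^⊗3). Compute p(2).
p(2) = -1

A tropical monomial a ⊗ x^⊗i evaluates to a + i · x. Evaluating each term at x = 2:
  Term 0 contributes 6 + 0 · 2 = 6
  Term 1 contributes -3 + 1 · 2 = -1
  Term 2 contributes -2 + 2 · 2 = 2
  Term 3 contributes 8 + 3 · 2 = 14
p(2) = ⊕ of these = min[6, -1, 2, 14] = -1.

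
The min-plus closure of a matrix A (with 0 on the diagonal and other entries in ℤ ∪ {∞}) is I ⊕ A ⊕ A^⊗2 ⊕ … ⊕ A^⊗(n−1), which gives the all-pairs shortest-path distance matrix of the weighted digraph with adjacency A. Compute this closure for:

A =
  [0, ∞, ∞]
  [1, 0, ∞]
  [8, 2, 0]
Closure =
  [0, ∞, ∞]
  [1, 0, ∞]
  [3, 2, 0]

This is the Floyd-Warshall all-pairs shortest-path computation. For each intermediate vertex k = 0, 1, …, 2, update dist[i][j] ← min(dist[i][j], dist[i][k] + dist[k][j]). The final matrix gives, for each (i, j), the minimum total weight of any directed path from i to j (possibly empty when i = j).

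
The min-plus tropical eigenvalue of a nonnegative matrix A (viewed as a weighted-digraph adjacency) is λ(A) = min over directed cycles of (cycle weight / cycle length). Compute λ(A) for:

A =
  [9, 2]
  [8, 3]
λ(A) = 3

Enumerate directed cycles and compute their means (weight / length). Sample:
  cycle 0 → 0: weight = 9, length = 1, mean = 9/1 ≈ 9.000
  cycle 1 → 1: weight = 3, length = 1, mean = 3/1 ≈ 3.000
  cycle 0 → 1 → 0: weight = 10, length = 2, mean = 10/2 ≈ 5.000
  cycle 1 → 0 → 1: weight = 10, length = 2, mean = 10/2 ≈ 5.000
Minimum mean = 3.000, attained e.g. along the cycle 1 → 1 with weight 3 and length 1. So λ(A) = 3/1 = 3.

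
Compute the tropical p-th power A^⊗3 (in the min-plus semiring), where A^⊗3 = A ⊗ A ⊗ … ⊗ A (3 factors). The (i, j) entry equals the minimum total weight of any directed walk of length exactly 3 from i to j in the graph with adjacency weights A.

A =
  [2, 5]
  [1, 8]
A^⊗3 =
  [6, 9]
  [5, 8]

Each entry (A^⊗3)_ij equals the minimum over all length-3 walks i = v_0 → v_1 → … → v_3 = j of Σ_t A[v_t][v_{t+1}]. For example, for (i, j) = (0, 1) we minimise over 4 possible intermediate vertex sequences; the minimum is 9, attained along the walk 0 → 0 → 0 → 1.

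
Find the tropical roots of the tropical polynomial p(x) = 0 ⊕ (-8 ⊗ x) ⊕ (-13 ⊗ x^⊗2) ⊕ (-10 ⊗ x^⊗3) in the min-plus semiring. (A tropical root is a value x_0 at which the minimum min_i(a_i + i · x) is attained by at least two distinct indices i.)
Roots: {-3, 5, 8}

Each tropical root is a break point of the lower envelope of the lines y = a_i + i · x (there are 4 lines, with slopes 0, 1, ..., 3). Only the lines that attain the minimum somewhere contribute to roots; other lines are dominated. Here the surviving (envelope) indices are i = 3, i = 2, i = 1, i = 0.
Intersections between consecutive envelope lines give the roots: for adjacent envelope indices i < j the intersection is x = (a_i − a_j) / (j − i). Reading off the sorted break points: {-3, 5, 8}.
Verification: at each break x_0, at least two indices attain the minimum of min_i(a_i + i · x_0).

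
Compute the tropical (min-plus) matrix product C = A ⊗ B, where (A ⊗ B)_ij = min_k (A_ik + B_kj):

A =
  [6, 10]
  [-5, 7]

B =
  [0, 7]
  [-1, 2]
A ⊗ B =
  [6, 12]
  [-5, 2]

Apply the min-plus product entry-by-entry:
  C[0][0] = min over k of (A[0][0] + B[0][0] = 6 + 0 = 6, A[0][1] + B[1][0] = 10 + -1 = 9) = 6 (attained at k = 0)
  C[0][1] = min over k of (A[0][0] + B[0][1] = 6 + 7 = 13, A[0][1] + B[1][1] = 10 + 2 = 12) = 12 (attained at k = 1)
  C[1][0] = min over k of (A[1][0] + B[0][0] = -5 + 0 = -5, A[1][1] + B[1][0] = 7 + -1 = 6) = -5 (attained at k = 0)
  C[1][1] = min over k of (A[1][0] + B[0][1] = -5 + 7 = 2, A[1][1] + B[1][1] = 7 + 2 = 9) = 2 (attained at k = 0)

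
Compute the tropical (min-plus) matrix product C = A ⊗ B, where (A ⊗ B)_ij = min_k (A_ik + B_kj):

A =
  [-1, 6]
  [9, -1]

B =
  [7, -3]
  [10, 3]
A ⊗ B =
  [6, -4]
  [9, 2]

Apply the min-plus product entry-by-entry:
  C[0][0] = min over k of (A[0][0] + B[0][0] = -1 + 7 = 6, A[0][1] + B[1][0] = 6 + 10 = 16) = 6 (attained at k = 0)
  C[0][1] = min over k of (A[0][0] + B[0][1] = -1 + -3 = -4, A[0][1] + B[1][1] = 6 + 3 = 9) = -4 (attained at k = 0)
  C[1][0] = min over k of (A[1][0] + B[0][0] = 9 + 7 = 16, A[1][1] + B[1][0] = -1 + 10 = 9) = 9 (attained at k = 1)
  C[1][1] = min over k of (A[1][0] + B[0][1] = 9 + -3 = 6, A[1][1] + B[1][1] = -1 + 3 = 2) = 2 (attained at k = 1)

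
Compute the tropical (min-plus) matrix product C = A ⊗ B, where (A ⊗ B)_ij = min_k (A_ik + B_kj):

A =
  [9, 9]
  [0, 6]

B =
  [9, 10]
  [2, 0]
A ⊗ B =
  [11, 9]
  [8, 6]

Apply the min-plus product entry-by-entry:
  C[0][0] = min over k of (A[0][0] + B[0][0] = 9 + 9 = 18, A[0][1] + B[1][0] = 9 + 2 = 11) = 11 (attained at k = 1)
  C[0][1] = min over k of (A[0][0] + B[0][1] = 9 + 10 = 19, A[0][1] + B[1][1] = 9 + 0 = 9) = 9 (attained at k = 1)
  C[1][0] = min over k of (A[1][0] + B[0][0] = 0 + 9 = 9, A[1][1] + B[1][0] = 6 + 2 = 8) = 8 (attained at k = 1)
  C[1][1] = min over k of (A[1][0] + B[0][1] = 0 + 10 = 10, A[1][1] + B[1][1] = 6 + 0 = 6) = 6 (attained at k = 1)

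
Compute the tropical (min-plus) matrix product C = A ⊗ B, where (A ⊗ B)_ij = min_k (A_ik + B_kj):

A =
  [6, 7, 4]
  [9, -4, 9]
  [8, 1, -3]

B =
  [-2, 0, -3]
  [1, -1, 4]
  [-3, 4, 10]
A ⊗ B =
  [1, 6, 3]
  [-3, -5, 0]
  [-6, 0, 5]

Apply the min-plus product entry-by-entry:
  C[0][0] = min over k of (A[0][0] + B[0][0] = 6 + -2 = 4, A[0][1] + B[1][0] = 7 + 1 = 8, A[0][2] + B[2][0] = 4 + -3 = 1) = 1 (attained at k = 2)
  C[0][1] = min over k of (A[0][0] + B[0][1] = 6 + 0 = 6, A[0][1] + B[1][1] = 7 + -1 = 6, A[0][2] + B[2][1] = 4 + 4 = 8) = 6 (attained at k = 0)
  C[0][2] = min over k of (A[0][0] + B[0][2] = 6 + -3 = 3, A[0][1] + B[1][2] = 7 + 4 = 11, A[0][2] + B[2][2] = 4 + 10 = 14) = 3 (attained at k = 0)
  C[1][0] = min over k of (A[1][0] + B[0][0] = 9 + -2 = 7, A[1][1] + B[1][0] = -4 + 1 = -3, A[1][2] + B[2][0] = 9 + -3 = 6) = -3 (attained at k = 1)
  C[1][1] = min over k of (A[1][0] + B[0][1] = 9 + 0 = 9, A[1][1] + B[1][1] = -4 + -1 = -5, A[1][2] + B[2][1] = 9 + 4 = 13) = -5 (attained at k = 1)
  C[1][2] = min over k of (A[1][0] + B[0][2] = 9 + -3 = 6, A[1][1] + B[1][2] = -4 + 4 = 0, A[1][2] + B[2][2] = 9 + 10 = 19) = 0 (attained at k = 1)
  C[2][0] = min over k of (A[2][0] + B[0][0] = 8 + -2 = 6, A[2][1] + B[1][0] = 1 + 1 = 2, A[2][2] + B[2][0] = -3 + -3 = -6) = -6 (attained at k = 2)
  C[2][1] = min over k of (A[2][0] + B[0][1] = 8 + 0 = 8, A[2][1] + B[1][1] = 1 + -1 = 0, A[2][2] + B[2][1] = -3 + 4 = 1) = 0 (attained at k = 1)
  C[2][2] = min over k of (A[2][0] + B[0][2] = 8 + -3 = 5, A[2][1] + B[1][2] = 1 + 4 = 5, A[2][2] + B[2][2] = -3 + 10 = 7) = 5 (attained at k = 0)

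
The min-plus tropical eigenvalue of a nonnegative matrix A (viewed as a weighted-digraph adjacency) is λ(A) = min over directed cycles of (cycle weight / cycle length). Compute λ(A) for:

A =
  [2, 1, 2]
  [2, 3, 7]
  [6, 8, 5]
λ(A) = 3/2

Enumerate directed cycles and compute their means (weight / length). Sample:
  cycle 0 → 0: weight = 2, length = 1, mean = 2/1 ≈ 2.000
  cycle 1 → 1: weight = 3, length = 1, mean = 3/1 ≈ 3.000
  cycle 2 → 2: weight = 5, length = 1, mean = 5/1 ≈ 5.000
  cycle 0 → 1 → 0: weight = 3, length = 2, mean = 3/2 ≈ 1.500
  cycle 0 → 2 → 0: weight = 8, length = 2, mean = 8/2 ≈ 4.000
  cycle 1 → 0 → 1: weight = 3, length = 2, mean = 3/2 ≈ 1.500
Minimum mean = 1.500, attained e.g. along the cycle 0 → 1 → 0 with weight 3 and length 2. So λ(A) = 3/2 = 3/2.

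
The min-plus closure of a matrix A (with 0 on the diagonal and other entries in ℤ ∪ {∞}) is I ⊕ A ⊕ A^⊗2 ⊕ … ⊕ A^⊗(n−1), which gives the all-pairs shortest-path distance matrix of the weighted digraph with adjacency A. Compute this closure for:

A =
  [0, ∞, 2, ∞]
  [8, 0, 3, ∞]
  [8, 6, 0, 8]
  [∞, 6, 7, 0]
Closure =
  [0, 8, 2, 10]
  [8, 0, 3, 11]
  [8, 6, 0, 8]
  [14, 6, 7, 0]

This is the Floyd-Warshall all-pairs shortest-path computation. For each intermediate vertex k = 0, 1, …, 3, update dist[i][j] ← min(dist[i][j], dist[i][k] + dist[k][j]). The final matrix gives, for each (i, j), the minimum total weight of any directed path from i to j (possibly empty when i = j).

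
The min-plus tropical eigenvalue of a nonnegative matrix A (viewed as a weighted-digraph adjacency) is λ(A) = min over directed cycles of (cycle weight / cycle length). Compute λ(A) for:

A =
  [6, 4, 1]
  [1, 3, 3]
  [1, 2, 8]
λ(A) = 1

Enumerate directed cycles and compute their means (weight / length). Sample:
  cycle 0 → 0: weight = 6, length = 1, mean = 6/1 ≈ 6.000
  cycle 1 → 1: weight = 3, length = 1, mean = 3/1 ≈ 3.000
  cycle 2 → 2: weight = 8, length = 1, mean = 8/1 ≈ 8.000
  cycle 0 → 1 → 0: weight = 5, length = 2, mean = 5/2 ≈ 2.500
  cycle 0 → 2 → 0: weight = 2, length = 2, mean = 2/2 ≈ 1.000
  cycle 1 → 0 → 1: weight = 5, length = 2, mean = 5/2 ≈ 2.500
Minimum mean = 1.000, attained e.g. along the cycle 0 → 2 → 0 with weight 2 and length 2. So λ(A) = 2/2 = 1.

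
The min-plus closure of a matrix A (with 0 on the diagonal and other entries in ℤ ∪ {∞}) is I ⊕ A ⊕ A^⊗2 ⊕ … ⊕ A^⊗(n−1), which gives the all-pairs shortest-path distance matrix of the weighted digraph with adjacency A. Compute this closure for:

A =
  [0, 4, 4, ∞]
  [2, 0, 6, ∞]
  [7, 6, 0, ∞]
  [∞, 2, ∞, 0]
Closure =
  [0, 4, 4, ∞]
  [2, 0, 6, ∞]
  [7, 6, 0, ∞]
  [4, 2, 8, 0]

This is the Floyd-Warshall all-pairs shortest-path computation. For each intermediate vertex k = 0, 1, …, 3, update dist[i][j] ← min(dist[i][j], dist[i][k] + dist[k][j]). The final matrix gives, for each (i, j), the minimum total weight of any directed path from i to j (possibly empty when i = j).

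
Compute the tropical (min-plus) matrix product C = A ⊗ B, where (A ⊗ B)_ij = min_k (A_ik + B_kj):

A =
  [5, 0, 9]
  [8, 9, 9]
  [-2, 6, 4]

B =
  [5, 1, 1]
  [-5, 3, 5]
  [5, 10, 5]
A ⊗ B =
  [-5, 3, 5]
  [4, 9, 9]
  [1, -1, -1]

Apply the min-plus product entry-by-entry:
  C[0][0] = min over k of (A[0][0] + B[0][0] = 5 + 5 = 10, A[0][1] + B[1][0] = 0 + -5 = -5, A[0][2] + B[2][0] = 9 + 5 = 14) = -5 (attained at k = 1)
  C[0][1] = min over k of (A[0][0] + B[0][1] = 5 + 1 = 6, A[0][1] + B[1][1] = 0 + 3 = 3, A[0][2] + B[2][1] = 9 + 10 = 19) = 3 (attained at k = 1)
  C[0][2] = min over k of (A[0][0] + B[0][2] = 5 + 1 = 6, A[0][1] + B[1][2] = 0 + 5 = 5, A[0][2] + B[2][2] = 9 + 5 = 14) = 5 (attained at k = 1)
  C[1][0] = min over k of (A[1][0] + B[0][0] = 8 + 5 = 13, A[1][1] + B[1][0] = 9 + -5 = 4, A[1][2] + B[2][0] = 9 + 5 = 14) = 4 (attained at k = 1)
  C[1][1] = min over k of (A[1][0] + B[0][1] = 8 + 1 = 9, A[1][1] + B[1][1] = 9 + 3 = 12, A[1][2] + B[2][1] = 9 + 10 = 19) = 9 (attained at k = 0)
  C[1][2] = min over k of (A[1][0] + B[0][2] = 8 + 1 = 9, A[1][1] + B[1][2] = 9 + 5 = 14, A[1][2] + B[2][2] = 9 + 5 = 14) = 9 (attained at k = 0)
  C[2][0] = min over k of (A[2][0] + B[0][0] = -2 + 5 = 3, A[2][1] + B[1][0] = 6 + -5 = 1, A[2][2] + B[2][0] = 4 + 5 = 9) = 1 (attained at k = 1)
  C[2][1] = min over k of (A[2][0] + B[0][1] = -2 + 1 = -1, A[2][1] + B[1][1] = 6 + 3 = 9, A[2][2] + B[2][1] = 4 + 10 = 14) = -1 (attained at k = 0)
  C[2][2] = min over k of (A[2][0] + B[0][2] = -2 + 1 = -1, A[2][1] + B[1][2] = 6 + 5 = 11, A[2][2] + B[2][2] = 4 + 5 = 9) = -1 (attained at k = 0)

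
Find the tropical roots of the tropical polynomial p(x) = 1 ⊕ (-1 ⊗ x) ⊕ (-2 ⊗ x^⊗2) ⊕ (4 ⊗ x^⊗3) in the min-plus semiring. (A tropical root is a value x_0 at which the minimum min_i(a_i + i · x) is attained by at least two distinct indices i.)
Roots: {-6, 1, 2}

Each tropical root is a break point of the lower envelope of the lines y = a_i + i · x (there are 4 lines, with slopes 0, 1, ..., 3). Only the lines that attain the minimum somewhere contribute to roots; other lines are dominated. Here the surviving (envelope) indices are i = 3, i = 2, i = 1, i = 0.
Intersections between consecutive envelope lines give the roots: for adjacent envelope indices i < j the intersection is x = (a_i − a_j) / (j − i). Reading off the sorted break points: {-6, 1, 2}.
Verification: at each break x_0, at least two indices attain the minimum of min_i(a_i + i · x_0).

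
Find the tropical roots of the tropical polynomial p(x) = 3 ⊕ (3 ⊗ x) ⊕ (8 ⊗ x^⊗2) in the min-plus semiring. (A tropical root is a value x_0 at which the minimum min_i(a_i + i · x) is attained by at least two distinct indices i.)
Roots: {-5, 0}

Each tropical root is a break point of the lower envelope of the lines y = a_i + i · x (there are 3 lines, with slopes 0, 1, ..., 2). Only the lines that attain the minimum somewhere contribute to roots; other lines are dominated. Here the surviving (envelope) indices are i = 2, i = 1, i = 0.
Intersections between consecutive envelope lines give the roots: for adjacent envelope indices i < j the intersection is x = (a_i − a_j) / (j − i). Reading off the sorted break points: {-5, 0}.
Verification: at each break x_0, at least two indices attain the minimum of min_i(a_i + i · x_0).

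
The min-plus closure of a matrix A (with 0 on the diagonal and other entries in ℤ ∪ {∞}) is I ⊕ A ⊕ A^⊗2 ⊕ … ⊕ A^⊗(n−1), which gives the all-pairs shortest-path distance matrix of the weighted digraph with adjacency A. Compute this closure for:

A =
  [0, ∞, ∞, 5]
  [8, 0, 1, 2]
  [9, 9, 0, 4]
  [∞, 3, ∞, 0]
Closure =
  [0, 8, 9, 5]
  [8, 0, 1, 2]
  [9, 7, 0, 4]
  [11, 3, 4, 0]

This is the Floyd-Warshall all-pairs shortest-path computation. For each intermediate vertex k = 0, 1, …, 3, update dist[i][j] ← min(dist[i][j], dist[i][k] + dist[k][j]). The final matrix gives, for each (i, j), the minimum total weight of any directed path from i to j (possibly empty when i = j).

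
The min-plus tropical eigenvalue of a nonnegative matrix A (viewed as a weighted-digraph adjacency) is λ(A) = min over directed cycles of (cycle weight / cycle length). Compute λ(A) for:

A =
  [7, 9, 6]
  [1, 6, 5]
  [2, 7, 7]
λ(A) = 4

Enumerate directed cycles and compute their means (weight / length). Sample:
  cycle 0 → 0: weight = 7, length = 1, mean = 7/1 ≈ 7.000
  cycle 1 → 1: weight = 6, length = 1, mean = 6/1 ≈ 6.000
  cycle 2 → 2: weight = 7, length = 1, mean = 7/1 ≈ 7.000
  cycle 0 → 1 → 0: weight = 10, length = 2, mean = 10/2 ≈ 5.000
  cycle 0 → 2 → 0: weight = 8, length = 2, mean = 8/2 ≈ 4.000
  cycle 1 → 0 → 1: weight = 10, length = 2, mean = 10/2 ≈ 5.000
Minimum mean = 4.000, attained e.g. along the cycle 0 → 2 → 0 with weight 8 and length 2. So λ(A) = 8/2 = 4.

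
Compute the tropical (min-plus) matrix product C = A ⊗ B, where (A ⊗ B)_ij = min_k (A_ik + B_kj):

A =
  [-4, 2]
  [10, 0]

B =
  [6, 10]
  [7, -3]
A ⊗ B =
  [2, -1]
  [7, -3]

Apply the min-plus product entry-by-entry:
  C[0][0] = min over k of (A[0][0] + B[0][0] = -4 + 6 = 2, A[0][1] + B[1][0] = 2 + 7 = 9) = 2 (attained at k = 0)
  C[0][1] = min over k of (A[0][0] + B[0][1] = -4 + 10 = 6, A[0][1] + B[1][1] = 2 + -3 = -1) = -1 (attained at k = 1)
  C[1][0] = min over k of (A[1][0] + B[0][0] = 10 + 6 = 16, A[1][1] + B[1][0] = 0 + 7 = 7) = 7 (attained at k = 1)
  C[1][1] = min over k of (A[1][0] + B[0][1] = 10 + 10 = 20, A[1][1] + B[1][1] = 0 + -3 = -3) = -3 (attained at k = 1)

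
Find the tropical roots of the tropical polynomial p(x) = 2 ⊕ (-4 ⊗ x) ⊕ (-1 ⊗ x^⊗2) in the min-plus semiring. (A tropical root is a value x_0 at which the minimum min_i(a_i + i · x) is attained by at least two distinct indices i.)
Roots: {-3, 6}

Each tropical root is a break point of the lower envelope of the lines y = a_i + i · x (there are 3 lines, with slopes 0, 1, ..., 2). Only the lines that attain the minimum somewhere contribute to roots; other lines are dominated. Here the surviving (envelope) indices are i = 2, i = 1, i = 0.
Intersections between consecutive envelope lines give the roots: for adjacent envelope indices i < j the intersection is x = (a_i − a_j) / (j − i). Reading off the sorted break points: {-3, 6}.
Verification: at each break x_0, at least two indices attain the minimum of min_i(a_i + i · x_0).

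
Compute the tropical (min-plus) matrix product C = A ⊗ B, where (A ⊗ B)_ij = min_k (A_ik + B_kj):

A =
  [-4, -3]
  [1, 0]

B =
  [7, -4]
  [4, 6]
A ⊗ B =
  [1, -8]
  [4, -3]

Apply the min-plus product entry-by-entry:
  C[0][0] = min over k of (A[0][0] + B[0][0] = -4 + 7 = 3, A[0][1] + B[1][0] = -3 + 4 = 1) = 1 (attained at k = 1)
  C[0][1] = min over k of (A[0][0] + B[0][1] = -4 + -4 = -8, A[0][1] + B[1][1] = -3 + 6 = 3) = -8 (attained at k = 0)
  C[1][0] = min over k of (A[1][0] + B[0][0] = 1 + 7 = 8, A[1][1] + B[1][0] = 0 + 4 = 4) = 4 (attained at k = 1)
  C[1][1] = min over k of (A[1][0] + B[0][1] = 1 + -4 = -3, A[1][1] + B[1][1] = 0 + 6 = 6) = -3 (attained at k = 0)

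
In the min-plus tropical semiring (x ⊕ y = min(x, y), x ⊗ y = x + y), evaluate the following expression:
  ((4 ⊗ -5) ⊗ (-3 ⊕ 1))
((4 ⊗ -5) ⊗ (-3 ⊕ 1)) = -4

Expand innermost to outermost. Recall ⊕ takes the minimum of its arguments and ⊗ takes their sum. Working out the expression ((4 ⊗ -5) ⊗ (-3 ⊕ 1)) gives -4.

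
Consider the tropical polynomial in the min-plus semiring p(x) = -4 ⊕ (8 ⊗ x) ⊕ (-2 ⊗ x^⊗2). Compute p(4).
p(4) = -4

A tropical monomial a ⊗ x^⊗i evaluates to a + i · x. Evaluating each term at x = 4:
  Term 0 contributes -4 + 0 · 4 = -4
  Term 1 contributes 8 + 1 · 4 = 12
  Term 2 contributes -2 + 2 · 4 = 6
p(4) = ⊕ of these = min[-4, 12, 6] = -4.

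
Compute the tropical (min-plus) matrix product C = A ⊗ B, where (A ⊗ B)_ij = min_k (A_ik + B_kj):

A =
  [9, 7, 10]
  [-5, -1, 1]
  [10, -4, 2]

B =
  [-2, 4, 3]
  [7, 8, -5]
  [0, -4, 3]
A ⊗ B =
  [7, 6, 2]
  [-7, -3, -6]
  [2, -2, -9]

Apply the min-plus product entry-by-entry:
  C[0][0] = min over k of (A[0][0] + B[0][0] = 9 + -2 = 7, A[0][1] + B[1][0] = 7 + 7 = 14, A[0][2] + B[2][0] = 10 + 0 = 10) = 7 (attained at k = 0)
  C[0][1] = min over k of (A[0][0] + B[0][1] = 9 + 4 = 13, A[0][1] + B[1][1] = 7 + 8 = 15, A[0][2] + B[2][1] = 10 + -4 = 6) = 6 (attained at k = 2)
  C[0][2] = min over k of (A[0][0] + B[0][2] = 9 + 3 = 12, A[0][1] + B[1][2] = 7 + -5 = 2, A[0][2] + B[2][2] = 10 + 3 = 13) = 2 (attained at k = 1)
  C[1][0] = min over k of (A[1][0] + B[0][0] = -5 + -2 = -7, A[1][1] + B[1][0] = -1 + 7 = 6, A[1][2] + B[2][0] = 1 + 0 = 1) = -7 (attained at k = 0)
  C[1][1] = min over k of (A[1][0] + B[0][1] = -5 + 4 = -1, A[1][1] + B[1][1] = -1 + 8 = 7, A[1][2] + B[2][1] = 1 + -4 = -3) = -3 (attained at k = 2)
  C[1][2] = min over k of (A[1][0] + B[0][2] = -5 + 3 = -2, A[1][1] + B[1][2] = -1 + -5 = -6, A[1][2] + B[2][2] = 1 + 3 = 4) = -6 (attained at k = 1)
  C[2][0] = min over k of (A[2][0] + B[0][0] = 10 + -2 = 8, A[2][1] + B[1][0] = -4 + 7 = 3, A[2][2] + B[2][0] = 2 + 0 = 2) = 2 (attained at k = 2)
  C[2][1] = min over k of (A[2][0] + B[0][1] = 10 + 4 = 14, A[2][1] + B[1][1] = -4 + 8 = 4, A[2][2] + B[2][1] = 2 + -4 = -2) = -2 (attained at k = 2)
  C[2][2] = min over k of (A[2][0] + B[0][2] = 10 + 3 = 13, A[2][1] + B[1][2] = -4 + -5 = -9, A[2][2] + B[2][2] = 2 + 3 = 5) = -9 (attained at k = 1)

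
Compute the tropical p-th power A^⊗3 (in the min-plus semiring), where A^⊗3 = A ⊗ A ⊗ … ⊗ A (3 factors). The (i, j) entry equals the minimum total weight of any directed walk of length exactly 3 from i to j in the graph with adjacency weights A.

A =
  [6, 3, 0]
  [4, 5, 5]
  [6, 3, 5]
A^⊗3 =
  [7, 8, 6]
  [10, 7, 9]
  [12, 9, 7]

Each entry (A^⊗3)_ij equals the minimum over all length-3 walks i = v_0 → v_1 → … → v_3 = j of Σ_t A[v_t][v_{t+1}]. For example, for (i, j) = (0, 2) we minimise over 9 possible intermediate vertex sequences; the minimum is 6, attained along the walk 0 → 2 → 0 → 2.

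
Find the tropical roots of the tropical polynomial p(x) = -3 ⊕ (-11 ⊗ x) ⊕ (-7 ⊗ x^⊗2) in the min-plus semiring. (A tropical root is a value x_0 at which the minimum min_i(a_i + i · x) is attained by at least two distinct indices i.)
Roots: {-4, 8}

Each tropical root is a break point of the lower envelope of the lines y = a_i + i · x (there are 3 lines, with slopes 0, 1, ..., 2). Only the lines that attain the minimum somewhere contribute to roots; other lines are dominated. Here the surviving (envelope) indices are i = 2, i = 1, i = 0.
Intersections between consecutive envelope lines give the roots: for adjacent envelope indices i < j the intersection is x = (a_i − a_j) / (j − i). Reading off the sorted break points: {-4, 8}.
Verification: at each break x_0, at least two indices attain the minimum of min_i(a_i + i · x_0).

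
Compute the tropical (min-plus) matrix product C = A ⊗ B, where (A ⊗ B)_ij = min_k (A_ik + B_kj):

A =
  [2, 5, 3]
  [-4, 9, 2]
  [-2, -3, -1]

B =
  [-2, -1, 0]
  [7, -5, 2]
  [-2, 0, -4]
A ⊗ B =
  [0, 0, -1]
  [-6, -5, -4]
  [-4, -8, -5]

Apply the min-plus product entry-by-entry:
  C[0][0] = min over k of (A[0][0] + B[0][0] = 2 + -2 = 0, A[0][1] + B[1][0] = 5 + 7 = 12, A[0][2] + B[2][0] = 3 + -2 = 1) = 0 (attained at k = 0)
  C[0][1] = min over k of (A[0][0] + B[0][1] = 2 + -1 = 1, A[0][1] + B[1][1] = 5 + -5 = 0, A[0][2] + B[2][1] = 3 + 0 = 3) = 0 (attained at k = 1)
  C[0][2] = min over k of (A[0][0] + B[0][2] = 2 + 0 = 2, A[0][1] + B[1][2] = 5 + 2 = 7, A[0][2] + B[2][2] = 3 + -4 = -1) = -1 (attained at k = 2)
  C[1][0] = min over k of (A[1][0] + B[0][0] = -4 + -2 = -6, A[1][1] + B[1][0] = 9 + 7 = 16, A[1][2] + B[2][0] = 2 + -2 = 0) = -6 (attained at k = 0)
  C[1][1] = min over k of (A[1][0] + B[0][1] = -4 + -1 = -5, A[1][1] + B[1][1] = 9 + -5 = 4, A[1][2] + B[2][1] = 2 + 0 = 2) = -5 (attained at k = 0)
  C[1][2] = min over k of (A[1][0] + B[0][2] = -4 + 0 = -4, A[1][1] + B[1][2] = 9 + 2 = 11, A[1][2] + B[2][2] = 2 + -4 = -2) = -4 (attained at k = 0)
  C[2][0] = min over k of (A[2][0] + B[0][0] = -2 + -2 = -4, A[2][1] + B[1][0] = -3 + 7 = 4, A[2][2] + B[2][0] = -1 + -2 = -3) = -4 (attained at k = 0)
  C[2][1] = min over k of (A[2][0] + B[0][1] = -2 + -1 = -3, A[2][1] + B[1][1] = -3 + -5 = -8, A[2][2] + B[2][1] = -1 + 0 = -1) = -8 (attained at k = 1)
  C[2][2] = min over k of (A[2][0] + B[0][2] = -2 + 0 = -2, A[2][1] + B[1][2] = -3 + 2 = -1, A[2][2] + B[2][2] = -1 + -4 = -5) = -5 (attained at k = 2)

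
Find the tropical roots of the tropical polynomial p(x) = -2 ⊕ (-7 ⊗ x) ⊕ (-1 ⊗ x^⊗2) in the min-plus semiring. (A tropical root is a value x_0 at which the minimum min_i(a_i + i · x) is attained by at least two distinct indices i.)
Roots: {-6, 5}

Each tropical root is a break point of the lower envelope of the lines y = a_i + i · x (there are 3 lines, with slopes 0, 1, ..., 2). Only the lines that attain the minimum somewhere contribute to roots; other lines are dominated. Here the surviving (envelope) indices are i = 2, i = 1, i = 0.
Intersections between consecutive envelope lines give the roots: for adjacent envelope indices i < j the intersection is x = (a_i − a_j) / (j − i). Reading off the sorted break points: {-6, 5}.
Verification: at each break x_0, at least two indices attain the minimum of min_i(a_i + i · x_0).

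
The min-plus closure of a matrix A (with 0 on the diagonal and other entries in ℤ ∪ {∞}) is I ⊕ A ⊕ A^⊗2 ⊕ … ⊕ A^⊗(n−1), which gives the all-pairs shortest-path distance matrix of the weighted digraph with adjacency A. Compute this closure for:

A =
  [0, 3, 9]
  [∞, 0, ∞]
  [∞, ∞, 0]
Closure =
  [0, 3, 9]
  [∞, 0, ∞]
  [∞, ∞, 0]

This is the Floyd-Warshall all-pairs shortest-path computation. For each intermediate vertex k = 0, 1, …, 2, update dist[i][j] ← min(dist[i][j], dist[i][k] + dist[k][j]). The final matrix gives, for each (i, j), the minimum total weight of any directed path from i to j (possibly empty when i = j).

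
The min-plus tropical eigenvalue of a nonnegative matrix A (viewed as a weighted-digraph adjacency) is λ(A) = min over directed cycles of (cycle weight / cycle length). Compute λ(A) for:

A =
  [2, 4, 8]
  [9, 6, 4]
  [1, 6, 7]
λ(A) = 2

Enumerate directed cycles and compute their means (weight / length). Sample:
  cycle 0 → 0: weight = 2, length = 1, mean = 2/1 ≈ 2.000
  cycle 1 → 1: weight = 6, length = 1, mean = 6/1 ≈ 6.000
  cycle 2 → 2: weight = 7, length = 1, mean = 7/1 ≈ 7.000
  cycle 0 → 1 → 0: weight = 13, length = 2, mean = 13/2 ≈ 6.500
  cycle 0 → 2 → 0: weight = 9, length = 2, mean = 9/2 ≈ 4.500
  cycle 1 → 0 → 1: weight = 13, length = 2, mean = 13/2 ≈ 6.500
Minimum mean = 2.000, attained e.g. along the cycle 0 → 0 with weight 2 and length 1. So λ(A) = 2/1 = 2.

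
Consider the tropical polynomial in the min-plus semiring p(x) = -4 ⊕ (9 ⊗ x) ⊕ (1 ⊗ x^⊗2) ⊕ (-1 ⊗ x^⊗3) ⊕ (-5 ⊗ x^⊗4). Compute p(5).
p(5) = -4

A tropical monomial a ⊗ x^⊗i evaluates to a + i · x. Evaluating each term at x = 5:
  Term 0 contributes -4 + 0 · 5 = -4
  Term 1 contributes 9 + 1 · 5 = 14
  Term 2 contributes 1 + 2 · 5 = 11
  Term 3 contributes -1 + 3 · 5 = 14
  Term 4 contributes -5 + 4 · 5 = 15
p(5) = ⊕ of these = min[-4, 14, 11, 14, 15] = -4.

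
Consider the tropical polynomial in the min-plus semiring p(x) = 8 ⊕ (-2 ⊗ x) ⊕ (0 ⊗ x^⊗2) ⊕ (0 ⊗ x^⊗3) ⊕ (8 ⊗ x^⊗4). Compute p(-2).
p(-2) = -6

A tropical monomial a ⊗ x^⊗i evaluates to a + i · x. Evaluating each term at x = -2:
  Term 0 contributes 8 + 0 · -2 = 8
  Term 1 contributes -2 + 1 · -2 = -4
  Term 2 contributes 0 + 2 · -2 = -4
  Term 3 contributes 0 + 3 · -2 = -6
  Term 4 contributes 8 + 4 · -2 = 0
p(-2) = ⊕ of these = min[8, -4, -4, -6, 0] = -6.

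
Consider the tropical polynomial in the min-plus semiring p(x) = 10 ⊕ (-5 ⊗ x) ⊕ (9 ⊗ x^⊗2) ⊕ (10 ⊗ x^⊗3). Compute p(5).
p(5) = 0

A tropical monomial a ⊗ x^⊗i evaluates to a + i · x. Evaluating each term at x = 5:
  Term 0 contributes 10 + 0 · 5 = 10
  Term 1 contributes -5 + 1 · 5 = 0
  Term 2 contributes 9 + 2 · 5 = 19
  Term 3 contributes 10 + 3 · 5 = 25
p(5) = ⊕ of these = min[10, 0, 19, 25] = 0.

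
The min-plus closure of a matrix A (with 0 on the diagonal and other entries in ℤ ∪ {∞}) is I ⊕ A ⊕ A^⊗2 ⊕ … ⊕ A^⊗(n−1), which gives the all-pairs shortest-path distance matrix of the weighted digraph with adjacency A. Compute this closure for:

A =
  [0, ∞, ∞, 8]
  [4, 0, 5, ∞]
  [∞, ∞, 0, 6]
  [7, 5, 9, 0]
Closure =
  [0, 13, 17, 8]
  [4, 0, 5, 11]
  [13, 11, 0, 6]
  [7, 5, 9, 0]

This is the Floyd-Warshall all-pairs shortest-path computation. For each intermediate vertex k = 0, 1, …, 3, update dist[i][j] ← min(dist[i][j], dist[i][k] + dist[k][j]). The final matrix gives, for each (i, j), the minimum total weight of any directed path from i to j (possibly empty when i = j).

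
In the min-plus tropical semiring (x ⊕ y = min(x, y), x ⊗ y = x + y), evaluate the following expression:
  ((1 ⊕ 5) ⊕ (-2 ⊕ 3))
((1 ⊕ 5) ⊕ (-2 ⊕ 3)) = -2

Expand innermost to outermost. Recall ⊕ takes the minimum of its arguments and ⊗ takes their sum. Working out the expression ((1 ⊕ 5) ⊕ (-2 ⊕ 3)) gives -2.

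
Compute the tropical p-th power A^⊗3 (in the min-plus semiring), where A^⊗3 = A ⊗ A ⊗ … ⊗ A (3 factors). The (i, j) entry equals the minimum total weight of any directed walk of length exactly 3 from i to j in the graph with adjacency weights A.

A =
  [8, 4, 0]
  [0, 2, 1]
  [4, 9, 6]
A^⊗3 =
  [6, 8, 4]
  [4, 6, 2]
  [8, 10, 9]

Each entry (A^⊗3)_ij equals the minimum over all length-3 walks i = v_0 → v_1 → … → v_3 = j of Σ_t A[v_t][v_{t+1}]. For example, for (i, j) = (0, 2) we minimise over 9 possible intermediate vertex sequences; the minimum is 4, attained along the walk 0 → 1 → 0 → 2.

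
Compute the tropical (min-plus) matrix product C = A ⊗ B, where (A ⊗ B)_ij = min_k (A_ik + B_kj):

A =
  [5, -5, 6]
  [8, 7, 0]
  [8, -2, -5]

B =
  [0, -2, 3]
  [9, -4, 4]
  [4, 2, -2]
A ⊗ B =
  [4, -9, -1]
  [4, 2, -2]
  [-1, -6, -7]

Apply the min-plus product entry-by-entry:
  C[0][0] = min over k of (A[0][0] + B[0][0] = 5 + 0 = 5, A[0][1] + B[1][0] = -5 + 9 = 4, A[0][2] + B[2][0] = 6 + 4 = 10) = 4 (attained at k = 1)
  C[0][1] = min over k of (A[0][0] + B[0][1] = 5 + -2 = 3, A[0][1] + B[1][1] = -5 + -4 = -9, A[0][2] + B[2][1] = 6 + 2 = 8) = -9 (attained at k = 1)
  C[0][2] = min over k of (A[0][0] + B[0][2] = 5 + 3 = 8, A[0][1] + B[1][2] = -5 + 4 = -1, A[0][2] + B[2][2] = 6 + -2 = 4) = -1 (attained at k = 1)
  C[1][0] = min over k of (A[1][0] + B[0][0] = 8 + 0 = 8, A[1][1] + B[1][0] = 7 + 9 = 16, A[1][2] + B[2][0] = 0 + 4 = 4) = 4 (attained at k = 2)
  C[1][1] = min over k of (A[1][0] + B[0][1] = 8 + -2 = 6, A[1][1] + B[1][1] = 7 + -4 = 3, A[1][2] + B[2][1] = 0 + 2 = 2) = 2 (attained at k = 2)
  C[1][2] = min over k of (A[1][0] + B[0][2] = 8 + 3 = 11, A[1][1] + B[1][2] = 7 + 4 = 11, A[1][2] + B[2][2] = 0 + -2 = -2) = -2 (attained at k = 2)
  C[2][0] = min over k of (A[2][0] + B[0][0] = 8 + 0 = 8, A[2][1] + B[1][0] = -2 + 9 = 7, A[2][2] + B[2][0] = -5 + 4 = -1) = -1 (attained at k = 2)
  C[2][1] = min over k of (A[2][0] + B[0][1] = 8 + -2 = 6, A[2][1] + B[1][1] = -2 + -4 = -6, A[2][2] + B[2][1] = -5 + 2 = -3) = -6 (attained at k = 1)
  C[2][2] = min over k of (A[2][0] + B[0][2] = 8 + 3 = 11, A[2][1] + B[1][2] = -2 + 4 = 2, A[2][2] + B[2][2] = -5 + -2 = -7) = -7 (attained at k = 2)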